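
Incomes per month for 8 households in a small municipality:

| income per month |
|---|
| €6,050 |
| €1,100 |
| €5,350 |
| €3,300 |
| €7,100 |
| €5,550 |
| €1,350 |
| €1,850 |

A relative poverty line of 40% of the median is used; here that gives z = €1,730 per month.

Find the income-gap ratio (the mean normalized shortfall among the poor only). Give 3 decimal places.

0.292

Poor units: €1,100, €1,350 (q = 2 of N = 8).
Relative gaps: 0.3642, 0.2197; sum = 0.583815.
I averages over the q = 2 poor units only: 0.583815 / 2 = 0.292.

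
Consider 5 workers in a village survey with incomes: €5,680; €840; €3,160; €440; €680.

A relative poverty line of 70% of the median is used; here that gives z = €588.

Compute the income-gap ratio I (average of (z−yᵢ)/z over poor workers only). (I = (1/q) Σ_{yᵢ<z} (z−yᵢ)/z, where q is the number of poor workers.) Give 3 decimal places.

Incomes under z: €440 (q = 1 of N = 5).
Relative gaps: 0.2517; sum = 0.251701.
I averages over the q = 1 poor units only: 0.251701 / 1 = 0.252.

0.252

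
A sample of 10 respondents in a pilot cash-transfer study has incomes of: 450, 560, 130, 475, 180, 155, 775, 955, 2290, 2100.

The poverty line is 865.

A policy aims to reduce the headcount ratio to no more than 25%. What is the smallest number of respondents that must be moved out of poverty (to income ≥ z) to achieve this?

5

7 of the 10 respondents are poor, so H = 7/10 = 0.700.
A headcount ratio of at most 25% allows at most ⌊0.25 × 10⌋ = 2 poor respondents.
So at least 7 − 2 = 5 must be lifted.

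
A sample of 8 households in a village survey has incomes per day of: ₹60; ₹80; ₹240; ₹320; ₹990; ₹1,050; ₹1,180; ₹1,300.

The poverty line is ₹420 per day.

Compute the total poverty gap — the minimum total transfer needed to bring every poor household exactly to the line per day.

₹980

Below the line: ₹60, ₹80, ₹240, ₹320 (q = 4 of N = 8).
Individual gaps: 420−60 = 360; 420−80 = 340; 420−240 = 180; 420−320 = 100.
Aggregate gap = ₹980.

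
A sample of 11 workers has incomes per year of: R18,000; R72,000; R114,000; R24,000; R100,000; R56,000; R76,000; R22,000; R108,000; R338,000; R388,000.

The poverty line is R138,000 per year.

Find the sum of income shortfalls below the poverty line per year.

Poor units: R18,000, R22,000, R24,000, R56,000, R72,000, R76,000, R100,000, R108,000, R114,000 (q = 9 of N = 11).
Individual gaps: 138000−18000 = 120000; 138000−22000 = 116000; 138000−24000 = 114000; 138000−56000 = 82000; 138000−72000 = 66000; 138000−76000 = 62000; 138000−100000 = 38000; 138000−108000 = 30000; 138000−114000 = 24000.
Aggregate gap = R652,000.

R652,000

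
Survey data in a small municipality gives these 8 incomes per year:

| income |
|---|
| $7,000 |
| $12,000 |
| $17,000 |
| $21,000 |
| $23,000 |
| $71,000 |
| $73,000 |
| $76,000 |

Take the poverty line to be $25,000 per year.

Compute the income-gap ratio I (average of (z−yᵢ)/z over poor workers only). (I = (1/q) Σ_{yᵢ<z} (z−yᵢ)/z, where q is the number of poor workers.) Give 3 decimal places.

0.360

Below z: $7,000, $12,000, $17,000, $21,000, $23,000 (q = 5 of N = 8).
Relative gaps: 0.7200, 0.5200, 0.3200, 0.1600, 0.0800; sum = 1.800000.
I averages over the q = 5 poor units only: 1.800000 / 5 = 0.360.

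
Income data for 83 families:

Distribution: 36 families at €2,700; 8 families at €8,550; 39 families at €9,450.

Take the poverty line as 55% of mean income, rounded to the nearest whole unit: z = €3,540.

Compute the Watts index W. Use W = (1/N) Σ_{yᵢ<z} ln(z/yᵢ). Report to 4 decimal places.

Below the line: 36×€2,700 (q = 36 of N = 83).
Log shortfalls: ln(3540/2700) = 0.2709 (×36).
W = 9.751498 / 83 = 0.1175.

0.1175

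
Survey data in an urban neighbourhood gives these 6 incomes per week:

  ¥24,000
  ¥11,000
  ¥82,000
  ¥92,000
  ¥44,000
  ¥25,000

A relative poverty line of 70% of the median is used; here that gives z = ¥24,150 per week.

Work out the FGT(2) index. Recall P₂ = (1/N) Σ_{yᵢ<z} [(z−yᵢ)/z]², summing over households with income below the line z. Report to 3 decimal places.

Incomes under z: ¥11,000, ¥24,000 (q = 2 of N = 6).
Gap ratios (z−y)/z: (24150−11000)/24150 = 0.5445; (24150−24000)/24150 = 0.0062.
Squared: 0.2965; 0.0000.
Sum = 0.296533; P₂ = 0.296533 / 6 = 0.049.

0.049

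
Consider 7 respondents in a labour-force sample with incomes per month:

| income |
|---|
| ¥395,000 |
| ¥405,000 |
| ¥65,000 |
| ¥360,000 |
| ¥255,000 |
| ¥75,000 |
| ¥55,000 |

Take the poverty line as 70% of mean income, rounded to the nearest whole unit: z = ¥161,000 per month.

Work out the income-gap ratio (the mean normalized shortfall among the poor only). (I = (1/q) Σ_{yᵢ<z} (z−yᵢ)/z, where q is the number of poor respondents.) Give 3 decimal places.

Incomes under z: ¥55,000, ¥65,000, ¥75,000 (q = 3 of N = 7).
Relative gaps: 0.6584, 0.5963, 0.5342; sum = 1.788820.
I averages over the q = 3 poor units only: 1.788820 / 3 = 0.596.

0.596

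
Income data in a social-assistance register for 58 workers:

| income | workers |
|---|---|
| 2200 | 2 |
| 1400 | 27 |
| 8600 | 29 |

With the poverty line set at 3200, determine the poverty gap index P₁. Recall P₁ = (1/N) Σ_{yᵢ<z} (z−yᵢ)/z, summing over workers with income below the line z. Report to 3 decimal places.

Below z: 27×1400, 2×2200 (q = 29 of N = 58).
Gap ratios (z−y)/z: (3200−1400)/3200 = 0.5625 (×27); (3200−2200)/3200 = 0.3125 (×2).
Σ = 15.812500. Dividing by the full population N = 58 gives P₁ = 0.273.

0.273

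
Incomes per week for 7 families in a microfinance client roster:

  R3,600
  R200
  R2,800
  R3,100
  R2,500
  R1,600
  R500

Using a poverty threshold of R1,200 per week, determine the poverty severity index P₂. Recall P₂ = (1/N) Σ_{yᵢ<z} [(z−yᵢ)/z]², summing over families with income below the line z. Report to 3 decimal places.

Below z: R200, R500 (q = 2 of N = 7).
Relative gaps: (1200−200)/1200 = 0.8333; (1200−500)/1200 = 0.5833.
Squared: 0.6944; 0.3403.
Sum = 1.034722; P₂ = 1.034722 / 7 = 0.148.

0.148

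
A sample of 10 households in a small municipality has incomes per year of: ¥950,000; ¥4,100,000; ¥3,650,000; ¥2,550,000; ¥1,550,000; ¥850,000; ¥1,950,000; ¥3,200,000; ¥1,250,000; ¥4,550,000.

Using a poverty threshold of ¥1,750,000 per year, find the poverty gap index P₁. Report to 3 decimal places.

0.137

Incomes under z: ¥850,000, ¥950,000, ¥1,250,000, ¥1,550,000 (q = 4 of N = 10).
Relative gaps: (1750000−850000)/1750000 = 0.5143; (1750000−950000)/1750000 = 0.4571; (1750000−1250000)/1750000 = 0.2857; (1750000−1550000)/1750000 = 0.1143.
Sum of shortfalls = 1.371429; P₁ averages over all N: 1.371429 / 10 = 0.137.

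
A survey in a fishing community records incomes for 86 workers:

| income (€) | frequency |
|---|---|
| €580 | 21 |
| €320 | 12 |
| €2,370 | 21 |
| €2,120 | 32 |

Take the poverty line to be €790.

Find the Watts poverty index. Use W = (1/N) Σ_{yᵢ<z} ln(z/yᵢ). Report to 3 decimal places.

Below z: 12×€320, 21×€580 (q = 33 of N = 86).
ln(z/y) terms: ln(790/320) = 0.9037 (×12); ln(790/580) = 0.3090 (×21).
W = 17.333645 / 86 = 0.202.

0.202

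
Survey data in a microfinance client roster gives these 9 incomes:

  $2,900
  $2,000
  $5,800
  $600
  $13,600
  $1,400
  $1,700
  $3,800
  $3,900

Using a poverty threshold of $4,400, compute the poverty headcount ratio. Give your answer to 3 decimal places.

0.778

7 of the 9 respondents have income below $4,400.
H = 7/9 = 0.778.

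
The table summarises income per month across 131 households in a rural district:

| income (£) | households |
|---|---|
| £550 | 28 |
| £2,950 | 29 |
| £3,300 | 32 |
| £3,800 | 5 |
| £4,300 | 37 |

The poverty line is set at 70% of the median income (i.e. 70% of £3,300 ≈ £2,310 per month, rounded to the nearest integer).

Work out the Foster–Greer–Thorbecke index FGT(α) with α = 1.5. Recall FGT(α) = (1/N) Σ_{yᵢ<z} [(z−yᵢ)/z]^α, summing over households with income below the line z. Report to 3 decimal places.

Poor units: 28×£550 (q = 28 of N = 131).
Shortfall ratios: (2310−550)/2310 = 0.7619 (×28).
Raised to α = 1.5: 0.66504 (×28).
Sum = 18.621260; FGT(1.5) = 18.621260 / 131 = 0.142.

0.142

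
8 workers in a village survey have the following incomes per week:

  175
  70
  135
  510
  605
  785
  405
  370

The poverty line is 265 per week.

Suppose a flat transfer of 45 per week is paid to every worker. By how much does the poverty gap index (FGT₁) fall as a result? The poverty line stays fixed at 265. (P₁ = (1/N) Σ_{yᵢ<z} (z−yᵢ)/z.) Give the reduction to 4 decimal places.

0.0637

Before: below the line — 70, 135, 175; poverty gap index (FGT₁) = 0.195755.
After the 45 transfer: below the line — 115, 180, 220; poverty gap index (FGT₁) = 0.132075.
Reduction = 0.195755 − 0.132075 = 0.0637.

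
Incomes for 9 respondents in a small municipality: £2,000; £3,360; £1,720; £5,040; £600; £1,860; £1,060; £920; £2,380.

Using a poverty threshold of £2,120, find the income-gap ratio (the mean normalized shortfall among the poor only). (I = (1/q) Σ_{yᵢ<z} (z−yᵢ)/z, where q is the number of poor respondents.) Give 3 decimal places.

0.358

Poor units: £600, £920, £1,060, £1,720, £1,860, £2,000 (q = 6 of N = 9).
Relative gaps: 0.7170, 0.5660, 0.5000, 0.1887, 0.1226, 0.0566; sum = 2.150943.
I averages over the q = 6 poor units only: 2.150943 / 6 = 0.358.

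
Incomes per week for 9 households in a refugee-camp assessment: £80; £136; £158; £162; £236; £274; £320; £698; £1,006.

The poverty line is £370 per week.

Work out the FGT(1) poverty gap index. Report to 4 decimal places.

0.3676

Poor units: £80, £136, £158, £162, £236, £274, £320 (q = 7 of N = 9).
Relative gaps: (370−80)/370 = 0.7838; (370−136)/370 = 0.6324; (370−158)/370 = 0.5730; (370−162)/370 = 0.5622; (370−236)/370 = 0.3622; (370−274)/370 = 0.2595; (370−320)/370 = 0.1351.
Sum of shortfalls = 3.308108; P₁ averages over all N: 3.308108 / 9 = 0.3676.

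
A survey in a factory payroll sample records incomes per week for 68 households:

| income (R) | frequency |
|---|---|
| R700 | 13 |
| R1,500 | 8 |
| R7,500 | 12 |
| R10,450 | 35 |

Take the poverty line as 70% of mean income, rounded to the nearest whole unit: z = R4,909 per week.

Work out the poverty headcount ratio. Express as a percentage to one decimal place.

30.9%

21 of the 68 households have income below R4,909.
H = 21/68 = 30.9%.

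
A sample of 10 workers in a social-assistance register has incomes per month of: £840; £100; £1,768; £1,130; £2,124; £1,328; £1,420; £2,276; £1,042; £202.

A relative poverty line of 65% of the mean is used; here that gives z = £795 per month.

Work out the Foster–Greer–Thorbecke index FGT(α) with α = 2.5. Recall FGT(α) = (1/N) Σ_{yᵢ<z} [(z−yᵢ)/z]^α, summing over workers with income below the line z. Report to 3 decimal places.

0.120

Below z: £100, £202 (q = 2 of N = 10).
Shortfall ratios: (795−100)/795 = 0.8742; (795−202)/795 = 0.7459.
Raised to α = 2.5: 0.71457; 0.48053.
Sum = 1.195097; FGT(2.5) = 1.195097 / 10 = 0.120.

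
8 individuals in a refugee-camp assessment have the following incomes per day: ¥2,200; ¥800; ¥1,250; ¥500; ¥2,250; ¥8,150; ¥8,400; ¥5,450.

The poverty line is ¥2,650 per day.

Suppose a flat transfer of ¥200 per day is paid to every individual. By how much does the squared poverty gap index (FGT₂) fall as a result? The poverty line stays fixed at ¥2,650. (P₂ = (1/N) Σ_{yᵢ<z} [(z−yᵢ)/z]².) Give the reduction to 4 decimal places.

0.0409

Before: below the line — ¥500, ¥800, ¥1,250, ¥2,200, ¥2,250; squared poverty gap index (FGT₂) = 0.184541.
After the ¥200 transfer: below the line — ¥700, ¥1,000, ¥1,450, ¥2,400, ¥2,450; squared poverty gap index (FGT₂) = 0.143601.
Reduction = 0.184541 − 0.143601 = 0.0409.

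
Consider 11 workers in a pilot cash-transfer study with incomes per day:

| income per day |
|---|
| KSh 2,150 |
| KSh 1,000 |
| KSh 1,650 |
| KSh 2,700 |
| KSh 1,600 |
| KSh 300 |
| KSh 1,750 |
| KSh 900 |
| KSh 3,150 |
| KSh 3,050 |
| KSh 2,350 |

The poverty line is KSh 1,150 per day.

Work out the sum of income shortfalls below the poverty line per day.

Incomes under z: KSh 300, KSh 900, KSh 1,000 (q = 3 of N = 11).
Individual gaps: 1150−300 = 850; 1150−900 = 250; 1150−1000 = 150.
Aggregate gap = KSh 1,250.

KSh 1,250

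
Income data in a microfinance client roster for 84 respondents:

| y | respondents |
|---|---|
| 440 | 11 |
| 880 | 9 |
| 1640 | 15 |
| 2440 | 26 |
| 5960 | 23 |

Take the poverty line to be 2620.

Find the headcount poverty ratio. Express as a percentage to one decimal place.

72.6%

61 of the 84 respondents have income below 2620.
H = 61/84 = 72.6%.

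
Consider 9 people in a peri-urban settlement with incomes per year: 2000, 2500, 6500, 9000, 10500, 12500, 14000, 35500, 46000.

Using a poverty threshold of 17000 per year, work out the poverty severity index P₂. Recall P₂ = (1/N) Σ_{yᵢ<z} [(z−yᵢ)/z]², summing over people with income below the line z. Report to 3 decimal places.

0.262

Poor units: 2000, 2500, 6500, 9000, 10500, 12500, 14000 (q = 7 of N = 9).
Normalized shortfalls: (17000−2000)/17000 = 0.8824; (17000−2500)/17000 = 0.8529; (17000−6500)/17000 = 0.6176; (17000−9000)/17000 = 0.4706; (17000−10500)/17000 = 0.3824; (17000−12500)/17000 = 0.2647; (17000−14000)/17000 = 0.1765.
Squared: 0.7785; 0.7275; 0.3815; 0.2215; 0.1462; 0.0701; 0.0311.
Sum = 2.356401; P₂ = 2.356401 / 9 = 0.262.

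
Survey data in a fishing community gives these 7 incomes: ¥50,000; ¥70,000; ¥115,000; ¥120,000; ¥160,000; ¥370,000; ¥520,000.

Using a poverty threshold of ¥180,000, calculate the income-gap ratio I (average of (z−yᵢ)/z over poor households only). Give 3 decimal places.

0.428

Incomes under z: ¥50,000, ¥70,000, ¥115,000, ¥120,000, ¥160,000 (q = 5 of N = 7).
Relative gaps: 0.7222, 0.6111, 0.3611, 0.3333, 0.1111; sum = 2.138889.
I averages over the q = 5 poor units only: 2.138889 / 5 = 0.428.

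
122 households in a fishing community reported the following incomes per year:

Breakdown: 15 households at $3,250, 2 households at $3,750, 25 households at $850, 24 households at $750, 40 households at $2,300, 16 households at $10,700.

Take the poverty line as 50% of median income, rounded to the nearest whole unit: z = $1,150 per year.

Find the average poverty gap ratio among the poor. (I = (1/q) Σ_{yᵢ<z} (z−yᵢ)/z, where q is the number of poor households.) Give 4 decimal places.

Below z: 24×$750, 25×$850 (q = 49 of N = 122).
Relative gaps: 0.3478 (×24), 0.2609 (×25); sum = 14.869565.
I averages over the q = 49 poor units only: 14.869565 / 49 = 0.3035.

0.3035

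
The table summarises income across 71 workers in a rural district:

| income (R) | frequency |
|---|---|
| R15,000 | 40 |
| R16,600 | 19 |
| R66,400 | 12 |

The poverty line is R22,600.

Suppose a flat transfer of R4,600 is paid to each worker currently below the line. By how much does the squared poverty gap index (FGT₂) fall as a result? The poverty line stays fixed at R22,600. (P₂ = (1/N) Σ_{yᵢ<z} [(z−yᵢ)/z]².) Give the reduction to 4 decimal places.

Before: below the line — 40×R15,000, 19×R16,600; squared poverty gap index (FGT₂) = 0.082572.
After the R4,600 transfer: below the line — 40×R19,600, 19×R21,200; squared poverty gap index (FGT₂) = 0.010954.
Reduction = 0.082572 − 0.010954 = 0.0716.

0.0716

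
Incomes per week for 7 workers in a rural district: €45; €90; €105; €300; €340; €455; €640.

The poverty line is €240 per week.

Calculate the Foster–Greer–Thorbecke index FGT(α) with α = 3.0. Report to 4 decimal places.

Incomes under z: €45, €90, €105 (q = 3 of N = 7).
Gap ratios (z−y)/z: (240−45)/240 = 0.8125; (240−90)/240 = 0.6250; (240−105)/240 = 0.5625.
Raised to α = 3.0: 0.53638; 0.24414; 0.17798.
Sum = 0.958496; FGT(3.0) = 0.958496 / 7 = 0.1369.

0.1369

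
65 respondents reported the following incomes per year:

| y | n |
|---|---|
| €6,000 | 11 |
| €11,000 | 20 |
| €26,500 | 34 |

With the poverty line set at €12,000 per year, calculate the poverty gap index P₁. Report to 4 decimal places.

Below the line: 11×€6,000, 20×€11,000 (q = 31 of N = 65).
Relative gaps: (12000−6000)/12000 = 0.5000 (×11); (12000−11000)/12000 = 0.0833 (×20).
Σ = 7.166667. Dividing by the full population N = 65 gives P₁ = 0.1103.

0.1103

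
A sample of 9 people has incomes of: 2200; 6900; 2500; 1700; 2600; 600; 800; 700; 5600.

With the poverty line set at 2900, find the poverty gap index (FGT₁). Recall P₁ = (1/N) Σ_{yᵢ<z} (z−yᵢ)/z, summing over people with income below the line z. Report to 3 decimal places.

0.352

Poor units: 600, 700, 800, 1700, 2200, 2500, 2600 (q = 7 of N = 9).
Normalized shortfalls: (2900−600)/2900 = 0.7931; (2900−700)/2900 = 0.7586; (2900−800)/2900 = 0.7241; (2900−1700)/2900 = 0.4138; (2900−2200)/2900 = 0.2414; (2900−2500)/2900 = 0.1379; (2900−2600)/2900 = 0.1034.
Σ = 3.172414. Dividing by the full population N = 9 gives P₁ = 0.352.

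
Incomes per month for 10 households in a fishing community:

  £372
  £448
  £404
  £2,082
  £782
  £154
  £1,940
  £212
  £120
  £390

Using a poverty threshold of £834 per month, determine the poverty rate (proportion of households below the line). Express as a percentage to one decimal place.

80.0%

8 of the 10 households have income below £834.
H = 8/10 = 80.0%.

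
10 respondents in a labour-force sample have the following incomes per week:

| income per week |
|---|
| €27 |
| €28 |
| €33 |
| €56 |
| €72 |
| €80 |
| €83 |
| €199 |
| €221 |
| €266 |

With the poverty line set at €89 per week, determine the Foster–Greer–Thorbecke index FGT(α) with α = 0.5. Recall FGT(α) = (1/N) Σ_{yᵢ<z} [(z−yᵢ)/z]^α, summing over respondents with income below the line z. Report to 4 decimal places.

Below z: €27, €28, €33, €56, €72, €80, €83 (q = 7 of N = 10).
Gap ratios (z−y)/z: (89−27)/89 = 0.6966; (89−28)/89 = 0.6854; (89−33)/89 = 0.6292; (89−56)/89 = 0.3708; (89−72)/89 = 0.1910; (89−80)/89 = 0.1011; (89−83)/89 = 0.0674.
Raised to α = 0.5: 0.83464; 0.82788; 0.79323; 0.60892; 0.43705; 0.31800; 0.25965.
Sum = 4.079373; FGT(0.5) = 4.079373 / 10 = 0.4079.

0.4079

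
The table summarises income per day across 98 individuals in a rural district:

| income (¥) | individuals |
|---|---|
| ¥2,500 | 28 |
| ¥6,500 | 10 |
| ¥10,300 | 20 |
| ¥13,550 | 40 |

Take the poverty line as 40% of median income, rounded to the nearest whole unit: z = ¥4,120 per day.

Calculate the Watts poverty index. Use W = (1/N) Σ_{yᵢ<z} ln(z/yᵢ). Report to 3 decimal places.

Incomes under z: 28×¥2,500 (q = 28 of N = 98).
ln(z/y) terms: ln(4120/2500) = 0.4996 (×28).
W = 13.987748 / 98 = 0.143.

0.143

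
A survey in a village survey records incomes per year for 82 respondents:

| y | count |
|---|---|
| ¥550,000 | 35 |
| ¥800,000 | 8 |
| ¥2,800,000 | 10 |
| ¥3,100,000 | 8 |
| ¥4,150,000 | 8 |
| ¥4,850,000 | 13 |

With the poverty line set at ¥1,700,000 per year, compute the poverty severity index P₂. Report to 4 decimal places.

0.2227

Below the line: 35×¥550,000, 8×¥800,000 (q = 43 of N = 82).
Normalized shortfalls: (1700000−550000)/1700000 = 0.6765 (×35); (1700000−800000)/1700000 = 0.5294 (×8).
Squared: 0.4576 (×35); 0.2803 (×8).
Sum = 18.258651; P₂ = 18.258651 / 82 = 0.2227.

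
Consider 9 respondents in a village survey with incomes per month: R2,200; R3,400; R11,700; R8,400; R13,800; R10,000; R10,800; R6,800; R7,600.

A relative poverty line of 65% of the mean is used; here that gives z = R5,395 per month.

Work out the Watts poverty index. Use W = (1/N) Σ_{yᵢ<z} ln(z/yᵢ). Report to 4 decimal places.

0.1510

Below the line: R2,200, R3,400 (q = 2 of N = 9).
Log shortfalls: ln(5395/2200) = 0.8970; ln(5395/3400) = 0.4617.
W = 1.358712 / 9 = 0.1510.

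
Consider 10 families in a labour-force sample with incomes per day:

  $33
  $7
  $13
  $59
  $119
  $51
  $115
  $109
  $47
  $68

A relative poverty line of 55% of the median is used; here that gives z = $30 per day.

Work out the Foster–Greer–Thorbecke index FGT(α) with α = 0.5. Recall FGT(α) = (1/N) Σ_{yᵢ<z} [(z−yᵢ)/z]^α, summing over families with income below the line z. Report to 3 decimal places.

0.163

Poor units: $7, $13 (q = 2 of N = 10).
Relative gaps: (30−7)/30 = 0.7667; (30−13)/30 = 0.5667.
Raised to α = 0.5: 0.87560; 0.75277.
Sum = 1.628368; FGT(0.5) = 1.628368 / 10 = 0.163.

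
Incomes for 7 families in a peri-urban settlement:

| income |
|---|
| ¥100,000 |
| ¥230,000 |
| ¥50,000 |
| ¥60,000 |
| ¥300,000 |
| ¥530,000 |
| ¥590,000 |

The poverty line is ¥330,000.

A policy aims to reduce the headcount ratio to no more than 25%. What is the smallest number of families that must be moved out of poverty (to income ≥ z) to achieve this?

Currently q = 5 of N = 7 are below the line (H = 0.714).
A headcount ratio of at most 25% allows at most ⌊0.25 × 7⌋ = 1 poor families.
So at least 5 − 1 = 4 must be lifted.

4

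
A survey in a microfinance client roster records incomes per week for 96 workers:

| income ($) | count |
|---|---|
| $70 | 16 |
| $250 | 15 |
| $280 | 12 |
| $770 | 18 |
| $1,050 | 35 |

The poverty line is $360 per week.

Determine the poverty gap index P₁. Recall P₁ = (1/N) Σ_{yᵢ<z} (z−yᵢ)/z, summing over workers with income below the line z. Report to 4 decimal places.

Below the line: 16×$70, 15×$250, 12×$280 (q = 43 of N = 96).
Normalized shortfalls: (360−70)/360 = 0.8056 (×16); (360−250)/360 = 0.3056 (×15); (360−280)/360 = 0.2222 (×12).
Σ = 20.138889. Dividing by the full population N = 96 gives P₁ = 0.2098.

0.2098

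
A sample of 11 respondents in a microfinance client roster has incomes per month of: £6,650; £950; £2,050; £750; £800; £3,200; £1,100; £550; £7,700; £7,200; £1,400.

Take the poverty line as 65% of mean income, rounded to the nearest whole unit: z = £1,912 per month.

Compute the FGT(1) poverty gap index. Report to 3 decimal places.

Incomes under z: £550, £750, £800, £950, £1,100, £1,400 (q = 6 of N = 11).
Normalized shortfalls: (1912−550)/1912 = 0.7123; (1912−750)/1912 = 0.6077; (1912−800)/1912 = 0.5816; (1912−950)/1912 = 0.5031; (1912−1100)/1912 = 0.4247; (1912−1400)/1912 = 0.2678.
Σ = 3.097280. Dividing by the full population N = 11 gives P₁ = 0.282.

0.282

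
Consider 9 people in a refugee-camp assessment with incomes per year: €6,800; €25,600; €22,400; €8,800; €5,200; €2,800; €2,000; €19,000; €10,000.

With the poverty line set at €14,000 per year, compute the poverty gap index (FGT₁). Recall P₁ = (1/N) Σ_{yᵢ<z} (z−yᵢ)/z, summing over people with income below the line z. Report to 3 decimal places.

0.384

Below the line: €2,000, €2,800, €5,200, €6,800, €8,800, €10,000 (q = 6 of N = 9).
Gap ratios (z−y)/z: (14000−2000)/14000 = 0.8571; (14000−2800)/14000 = 0.8000; (14000−5200)/14000 = 0.6286; (14000−6800)/14000 = 0.5143; (14000−8800)/14000 = 0.3714; (14000−10000)/14000 = 0.2857.
Sum of shortfalls = 3.457143; P₁ averages over all N: 3.457143 / 9 = 0.384.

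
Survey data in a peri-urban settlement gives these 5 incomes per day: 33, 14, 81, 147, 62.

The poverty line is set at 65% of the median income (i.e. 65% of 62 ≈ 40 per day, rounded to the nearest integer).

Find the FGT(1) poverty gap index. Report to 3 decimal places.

0.165

Below z: 14, 33 (q = 2 of N = 5).
Relative gaps: (40−14)/40 = 0.6500; (40−33)/40 = 0.1750.
Σ = 0.825000. Dividing by the full population N = 5 gives P₁ = 0.165.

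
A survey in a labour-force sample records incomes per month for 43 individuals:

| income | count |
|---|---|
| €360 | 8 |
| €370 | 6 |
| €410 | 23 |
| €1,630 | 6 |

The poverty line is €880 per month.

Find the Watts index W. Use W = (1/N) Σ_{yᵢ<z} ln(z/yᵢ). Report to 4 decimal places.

Below z: 8×€360, 6×€370, 23×€410 (q = 37 of N = 43).
ln(z/y) terms: ln(880/360) = 0.8938 (×8); ln(880/370) = 0.8664 (×6); ln(880/410) = 0.7638 (×23).
W = 29.915646 / 43 = 0.6957.

0.6957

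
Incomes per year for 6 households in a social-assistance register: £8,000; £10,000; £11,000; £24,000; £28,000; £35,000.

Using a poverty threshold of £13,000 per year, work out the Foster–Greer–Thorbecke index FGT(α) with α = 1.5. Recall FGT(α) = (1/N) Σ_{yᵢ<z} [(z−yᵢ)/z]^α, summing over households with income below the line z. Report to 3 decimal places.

Poor units: £8,000, £10,000, £11,000 (q = 3 of N = 6).
Shortfall ratios: (13000−8000)/13000 = 0.3846; (13000−10000)/13000 = 0.2308; (13000−11000)/13000 = 0.1538.
Raised to α = 1.5: 0.23853; 0.11086; 0.06034.
Sum = 0.409730; FGT(1.5) = 0.409730 / 6 = 0.068.

0.068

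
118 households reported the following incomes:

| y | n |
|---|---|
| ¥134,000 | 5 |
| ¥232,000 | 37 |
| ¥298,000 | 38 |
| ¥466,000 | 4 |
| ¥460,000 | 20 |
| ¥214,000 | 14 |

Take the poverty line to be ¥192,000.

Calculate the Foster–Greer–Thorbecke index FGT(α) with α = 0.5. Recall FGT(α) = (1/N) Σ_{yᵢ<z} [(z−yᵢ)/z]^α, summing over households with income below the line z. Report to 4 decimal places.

Below z: 5×¥134,000 (q = 5 of N = 118).
Normalized shortfalls: (192000−134000)/192000 = 0.3021 (×5).
Raised to α = 0.5: 0.54962 (×5).
Sum = 2.748105; FGT(0.5) = 2.748105 / 118 = 0.0233.

0.0233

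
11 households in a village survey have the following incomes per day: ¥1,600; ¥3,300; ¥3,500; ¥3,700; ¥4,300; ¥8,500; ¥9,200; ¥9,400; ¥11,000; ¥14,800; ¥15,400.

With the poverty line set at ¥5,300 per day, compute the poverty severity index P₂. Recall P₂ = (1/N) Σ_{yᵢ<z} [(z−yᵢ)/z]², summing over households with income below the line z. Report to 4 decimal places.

Below z: ¥1,600, ¥3,300, ¥3,500, ¥3,700, ¥4,300 (q = 5 of N = 11).
Gap ratios (z−y)/z: (5300−1600)/5300 = 0.6981; (5300−3300)/5300 = 0.3774; (5300−3500)/5300 = 0.3396; (5300−3700)/5300 = 0.3019; (5300−4300)/5300 = 0.1887.
Squared: 0.4874; 0.1424; 0.1153; 0.0911; 0.0356.
Sum = 0.871841; P₂ = 0.871841 / 11 = 0.0793.

0.0793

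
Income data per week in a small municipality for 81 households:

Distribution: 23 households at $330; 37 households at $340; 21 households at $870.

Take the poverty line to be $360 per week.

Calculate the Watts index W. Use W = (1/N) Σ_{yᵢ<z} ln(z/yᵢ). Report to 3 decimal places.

0.051

Below z: 23×$330, 37×$340 (q = 60 of N = 81).
Log shortfalls: ln(360/330) = 0.0870 (×23); ln(360/340) = 0.0572 (×37).
W = 4.116123 / 81 = 0.051.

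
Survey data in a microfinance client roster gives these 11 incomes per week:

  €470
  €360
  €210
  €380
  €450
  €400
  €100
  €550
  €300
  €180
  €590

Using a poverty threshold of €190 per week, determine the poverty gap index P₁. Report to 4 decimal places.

0.0478

Incomes under z: €100, €180 (q = 2 of N = 11).
Shortfall ratios: (190−100)/190 = 0.4737; (190−180)/190 = 0.0526.
Sum of shortfalls = 0.526316; P₁ averages over all N: 0.526316 / 11 = 0.0478.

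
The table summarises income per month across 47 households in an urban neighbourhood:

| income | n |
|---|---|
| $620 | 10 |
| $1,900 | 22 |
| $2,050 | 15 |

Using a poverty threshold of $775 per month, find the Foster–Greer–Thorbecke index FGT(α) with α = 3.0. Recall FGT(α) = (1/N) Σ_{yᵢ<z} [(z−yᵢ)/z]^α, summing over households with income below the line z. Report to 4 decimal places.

Below z: 10×$620 (q = 10 of N = 47).
Normalized shortfalls: (775−620)/775 = 0.2000 (×10).
Raised to α = 3.0: 0.00800 (×10).
Sum = 0.080000; FGT(3.0) = 0.080000 / 47 = 0.0017.

0.0017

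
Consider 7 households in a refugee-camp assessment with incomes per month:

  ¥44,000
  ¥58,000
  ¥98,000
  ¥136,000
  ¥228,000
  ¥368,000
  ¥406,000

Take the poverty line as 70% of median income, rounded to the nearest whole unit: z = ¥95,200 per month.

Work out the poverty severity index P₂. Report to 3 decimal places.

Incomes under z: ¥44,000, ¥58,000 (q = 2 of N = 7).
Gap ratios (z−y)/z: (95200−44000)/95200 = 0.5378; (95200−58000)/95200 = 0.3908.
Squared: 0.2892; 0.1527.
Sum = 0.441936; P₂ = 0.441936 / 7 = 0.063.

0.063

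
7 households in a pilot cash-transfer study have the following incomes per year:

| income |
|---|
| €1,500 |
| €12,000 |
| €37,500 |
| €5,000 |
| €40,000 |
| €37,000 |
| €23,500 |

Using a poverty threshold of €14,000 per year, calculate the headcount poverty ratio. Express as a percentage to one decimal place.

3 of the 7 households have income below €14,000.
H = 3/7 = 42.9%.

42.9%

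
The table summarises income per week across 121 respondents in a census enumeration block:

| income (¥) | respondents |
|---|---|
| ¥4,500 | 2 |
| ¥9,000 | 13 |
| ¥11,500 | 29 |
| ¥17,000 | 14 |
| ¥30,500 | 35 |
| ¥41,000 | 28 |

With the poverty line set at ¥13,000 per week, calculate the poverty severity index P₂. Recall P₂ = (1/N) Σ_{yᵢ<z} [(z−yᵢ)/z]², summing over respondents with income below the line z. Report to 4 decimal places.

0.0204

Incomes under z: 2×¥4,500, 13×¥9,000, 29×¥11,500 (q = 44 of N = 121).
Normalized shortfalls: (13000−4500)/13000 = 0.6538 (×2); (13000−9000)/13000 = 0.3077 (×13); (13000−11500)/13000 = 0.1154 (×29).
Squared: 0.4275 (×2); 0.0947 (×13); 0.0133 (×29).
Sum = 2.471893; P₂ = 2.471893 / 121 = 0.0204.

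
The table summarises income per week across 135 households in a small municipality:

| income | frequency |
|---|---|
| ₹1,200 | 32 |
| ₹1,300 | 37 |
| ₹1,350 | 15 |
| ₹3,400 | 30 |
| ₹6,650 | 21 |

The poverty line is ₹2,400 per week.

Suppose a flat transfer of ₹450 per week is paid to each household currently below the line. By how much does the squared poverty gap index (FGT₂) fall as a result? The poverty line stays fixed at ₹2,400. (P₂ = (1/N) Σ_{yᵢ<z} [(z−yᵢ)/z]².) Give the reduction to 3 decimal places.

0.088

Before: below the line — 32×₹1,200, 37×₹1,300, 15×₹1,350; squared poverty gap index (FGT₂) = 0.13810.
After the ₹450 transfer: below the line — 32×₹1,650, 37×₹1,750, 15×₹1,800; squared poverty gap index (FGT₂) = 0.05020.
Reduction = 0.13810 − 0.05020 = 0.088.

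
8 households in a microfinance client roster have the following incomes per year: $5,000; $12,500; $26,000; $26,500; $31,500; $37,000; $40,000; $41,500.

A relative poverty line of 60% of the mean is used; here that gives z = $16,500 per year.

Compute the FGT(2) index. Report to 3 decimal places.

Below z: $5,000, $12,500 (q = 2 of N = 8).
Normalized shortfalls: (16500−5000)/16500 = 0.6970; (16500−12500)/16500 = 0.2424.
Squared: 0.4858; 0.0588.
Sum = 0.544536; P₂ = 0.544536 / 8 = 0.068.

0.068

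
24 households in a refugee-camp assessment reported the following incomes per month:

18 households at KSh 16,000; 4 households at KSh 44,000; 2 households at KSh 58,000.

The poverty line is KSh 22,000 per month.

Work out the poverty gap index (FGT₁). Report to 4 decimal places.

0.2045

Incomes under z: 18×KSh 16,000 (q = 18 of N = 24).
Normalized shortfalls: (22000−16000)/22000 = 0.2727 (×18).
Sum of shortfalls = 4.909091; P₁ averages over all N: 4.909091 / 24 = 0.2045.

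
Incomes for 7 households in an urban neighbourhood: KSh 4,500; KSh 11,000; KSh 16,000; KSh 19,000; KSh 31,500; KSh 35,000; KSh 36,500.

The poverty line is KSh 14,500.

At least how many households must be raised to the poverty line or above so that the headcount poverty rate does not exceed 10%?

2

2 of the 7 households are poor, so H = 2/7 = 0.286.
A headcount ratio of at most 10% allows at most ⌊0.10 × 7⌋ = 0 poor households.
So at least 2 − 0 = 2 must be lifted.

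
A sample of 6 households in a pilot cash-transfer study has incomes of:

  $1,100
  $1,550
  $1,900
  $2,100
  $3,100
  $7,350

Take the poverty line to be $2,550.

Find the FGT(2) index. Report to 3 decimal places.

Below z: $1,100, $1,550, $1,900, $2,100 (q = 4 of N = 6).
Shortfall ratios: (2550−1100)/2550 = 0.5686; (2550−1550)/2550 = 0.3922; (2550−1900)/2550 = 0.2549; (2550−2100)/2550 = 0.1765.
Squared: 0.3233; 0.1538; 0.0650; 0.0311.
Sum = 0.573241; P₂ = 0.573241 / 6 = 0.096.

0.096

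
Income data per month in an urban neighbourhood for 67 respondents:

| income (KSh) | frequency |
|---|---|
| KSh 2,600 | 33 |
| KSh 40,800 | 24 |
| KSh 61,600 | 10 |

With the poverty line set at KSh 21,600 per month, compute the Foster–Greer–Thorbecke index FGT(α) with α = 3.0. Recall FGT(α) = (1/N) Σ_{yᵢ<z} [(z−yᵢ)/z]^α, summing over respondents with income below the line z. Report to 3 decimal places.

0.335

Poor units: 33×KSh 2,600 (q = 33 of N = 67).
Relative gaps: (21600−2600)/21600 = 0.8796 (×33).
Raised to α = 3.0: 0.68061 (×33).
Sum = 22.460193; FGT(3.0) = 22.460193 / 67 = 0.335.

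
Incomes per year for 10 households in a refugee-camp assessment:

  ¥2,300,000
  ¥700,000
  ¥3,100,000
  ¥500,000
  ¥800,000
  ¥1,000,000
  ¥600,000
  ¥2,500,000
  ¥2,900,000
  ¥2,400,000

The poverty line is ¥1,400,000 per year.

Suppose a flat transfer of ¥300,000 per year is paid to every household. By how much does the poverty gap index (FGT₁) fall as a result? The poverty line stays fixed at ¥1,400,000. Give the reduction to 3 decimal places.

0.107

Before: below the line — ¥500,000, ¥600,000, ¥700,000, ¥800,000, ¥1,000,000; poverty gap index (FGT₁) = 0.24286.
After the ¥300,000 transfer: below the line — ¥800,000, ¥900,000, ¥1,000,000, ¥1,100,000, ¥1,300,000; poverty gap index (FGT₁) = 0.13571.
Reduction = 0.24286 − 0.13571 = 0.107.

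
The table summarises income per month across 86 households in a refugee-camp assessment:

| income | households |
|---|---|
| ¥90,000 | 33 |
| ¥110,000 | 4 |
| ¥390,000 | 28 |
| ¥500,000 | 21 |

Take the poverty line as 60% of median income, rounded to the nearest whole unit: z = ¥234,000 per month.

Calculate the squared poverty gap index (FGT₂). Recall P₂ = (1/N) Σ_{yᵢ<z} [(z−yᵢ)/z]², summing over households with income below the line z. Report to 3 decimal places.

Poor units: 33×¥90,000, 4×¥110,000 (q = 37 of N = 86).
Shortfall ratios: (234000−90000)/234000 = 0.6154 (×33); (234000−110000)/234000 = 0.5299 (×4).
Squared: 0.3787 (×33); 0.2808 (×4).
Sum = 13.620279; P₂ = 13.620279 / 86 = 0.158.

0.158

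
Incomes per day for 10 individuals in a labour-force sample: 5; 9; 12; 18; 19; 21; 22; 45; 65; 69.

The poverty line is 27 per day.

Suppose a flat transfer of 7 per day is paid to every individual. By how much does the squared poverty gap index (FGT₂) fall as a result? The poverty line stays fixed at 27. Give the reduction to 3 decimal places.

Before: below the line — 5, 9, 12, 18, 19, 21, 22; squared poverty gap index (FGT₂) = 0.16996.
After the 7 transfer: below the line — 12, 16, 19, 25, 26; squared poverty gap index (FGT₂) = 0.05693.
Reduction = 0.16996 − 0.05693 = 0.113.

0.113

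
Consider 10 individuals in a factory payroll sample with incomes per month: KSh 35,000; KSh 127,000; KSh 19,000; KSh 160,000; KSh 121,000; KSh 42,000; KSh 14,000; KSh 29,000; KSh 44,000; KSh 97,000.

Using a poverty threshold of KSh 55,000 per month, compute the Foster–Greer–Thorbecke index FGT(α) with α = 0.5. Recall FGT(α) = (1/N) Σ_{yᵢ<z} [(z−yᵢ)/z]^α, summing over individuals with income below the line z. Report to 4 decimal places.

0.3896

Below z: KSh 14,000, KSh 19,000, KSh 29,000, KSh 35,000, KSh 42,000, KSh 44,000 (q = 6 of N = 10).
Normalized shortfalls: (55000−14000)/55000 = 0.7455; (55000−19000)/55000 = 0.6545; (55000−29000)/55000 = 0.4727; (55000−35000)/55000 = 0.3636; (55000−42000)/55000 = 0.2364; (55000−44000)/55000 = 0.2000.
Raised to α = 0.5: 0.86340; 0.80904; 0.68755; 0.60302; 0.48617; 0.44721.
Sum = 3.896397; FGT(0.5) = 3.896397 / 10 = 0.3896.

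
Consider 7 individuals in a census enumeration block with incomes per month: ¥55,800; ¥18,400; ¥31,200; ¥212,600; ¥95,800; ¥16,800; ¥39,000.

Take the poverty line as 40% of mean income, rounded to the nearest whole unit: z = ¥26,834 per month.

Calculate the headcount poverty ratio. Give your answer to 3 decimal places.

0.286

2 of the 7 individuals have income below ¥26,834.
H = 2/7 = 0.286.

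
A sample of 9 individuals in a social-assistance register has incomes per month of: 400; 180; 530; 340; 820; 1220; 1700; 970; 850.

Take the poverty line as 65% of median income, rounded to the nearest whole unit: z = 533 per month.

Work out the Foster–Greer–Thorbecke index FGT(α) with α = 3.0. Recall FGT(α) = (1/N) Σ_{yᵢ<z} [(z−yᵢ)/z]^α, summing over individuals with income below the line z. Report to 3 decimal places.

Incomes under z: 180, 340, 400, 530 (q = 4 of N = 9).
Gap ratios (z−y)/z: (533−180)/533 = 0.6623; (533−340)/533 = 0.3621; (533−400)/533 = 0.2495; (533−530)/533 = 0.0056.
Raised to α = 3.0: 0.29050; 0.04748; 0.01554; 0.00000.
Sum = 0.353513; FGT(3.0) = 0.353513 / 9 = 0.039.

0.039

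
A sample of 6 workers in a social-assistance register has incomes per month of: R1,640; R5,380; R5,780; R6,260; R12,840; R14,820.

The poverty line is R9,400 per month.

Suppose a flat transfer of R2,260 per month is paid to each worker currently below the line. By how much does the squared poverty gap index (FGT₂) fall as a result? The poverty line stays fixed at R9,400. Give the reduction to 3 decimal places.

Before: below the line — R1,640, R5,380, R5,780, R6,260; squared poverty gap index (FGT₂) = 0.18738.
After the R2,260 transfer: below the line — R3,900, R7,640, R8,040, R8,520; squared poverty gap index (FGT₂) = 0.06785.
Reduction = 0.18738 − 0.06785 = 0.120.

0.120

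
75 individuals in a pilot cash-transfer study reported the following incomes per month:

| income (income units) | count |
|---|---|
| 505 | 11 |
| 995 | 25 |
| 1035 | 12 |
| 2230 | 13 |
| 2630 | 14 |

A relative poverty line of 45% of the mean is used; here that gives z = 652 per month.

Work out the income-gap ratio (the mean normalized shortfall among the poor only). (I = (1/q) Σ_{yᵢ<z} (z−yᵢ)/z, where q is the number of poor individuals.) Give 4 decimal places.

Incomes under z: 11×505 (q = 11 of N = 75).
Relative gaps: 0.2255 (×11); sum = 2.480061.
The income-gap ratio divides by q (the poor only): 2.480061 / 11 = 0.2255.

0.2255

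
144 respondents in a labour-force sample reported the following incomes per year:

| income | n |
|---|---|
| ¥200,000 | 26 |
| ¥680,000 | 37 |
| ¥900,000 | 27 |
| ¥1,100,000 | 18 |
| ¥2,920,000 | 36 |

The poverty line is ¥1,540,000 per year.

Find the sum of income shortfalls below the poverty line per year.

¥91,860,000

Poor units: 26×¥200,000, 37×¥680,000, 27×¥900,000, 18×¥1,100,000 (q = 108 of N = 144).
Individual gaps: 26×(1540000−200000) = 34840000; 37×(1540000−680000) = 31820000; 27×(1540000−900000) = 17280000; 18×(1540000−1100000) = 7920000.
Aggregate gap = ¥91,860,000.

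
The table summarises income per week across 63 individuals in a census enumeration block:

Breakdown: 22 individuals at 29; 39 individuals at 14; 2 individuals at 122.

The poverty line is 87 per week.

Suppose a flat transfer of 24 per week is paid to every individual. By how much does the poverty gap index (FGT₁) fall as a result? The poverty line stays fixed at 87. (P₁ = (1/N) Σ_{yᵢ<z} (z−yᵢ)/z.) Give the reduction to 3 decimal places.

0.267

Before: below the line — 39×14, 22×29; poverty gap index (FGT₁) = 0.75223.
After the 24 transfer: below the line — 39×38, 22×53; poverty gap index (FGT₁) = 0.48513.
Reduction = 0.75223 − 0.48513 = 0.267.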